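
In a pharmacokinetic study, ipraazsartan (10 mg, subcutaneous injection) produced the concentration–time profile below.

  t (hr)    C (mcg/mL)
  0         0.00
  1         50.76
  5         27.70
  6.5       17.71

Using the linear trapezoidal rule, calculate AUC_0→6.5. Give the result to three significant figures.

AUC = 216 mcg/mL·hr

Trapezoidal AUC_0→6.5:
  [0→1]: (0.00+50.76)/2 × 1 = 25.38
  [1→5]: (50.76+27.70)/2 × 4 = 156.92
  [5→6.5]: (27.70+17.71)/2 × 1.5 = 34.0575
  Sum = 216.3575 mcg/mL·hr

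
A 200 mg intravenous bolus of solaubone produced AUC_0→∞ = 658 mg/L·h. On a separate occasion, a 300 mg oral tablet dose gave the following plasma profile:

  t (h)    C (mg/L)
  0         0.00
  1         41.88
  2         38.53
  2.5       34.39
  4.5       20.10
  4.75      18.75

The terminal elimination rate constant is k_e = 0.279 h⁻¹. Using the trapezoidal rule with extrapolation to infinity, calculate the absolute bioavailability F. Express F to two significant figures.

Trapezoidal AUC_0→4.75 (oral tablet):
  [0→1]: (0.00+41.88)/2 × 1 = 20.94
  [1→2]: (41.88+38.53)/2 × 1 = 40.205
  [2→2.5]: (38.53+34.39)/2 × 0.5 = 18.23
  [2.5→4.5]: (34.39+20.10)/2 × 2 = 54.49
  [4.5→4.75]: (20.10+18.75)/2 × 0.25 = 4.85625
  Sum = 138.72125 mg/L·h
Tail: C_last/k_e = 18.75/0.279 = 67.204
AUC_0→∞ (oral tablet) = 138.72125 + 67.204 = 205.92525 mg/L·h
F = (AUC_ev/D_ev)/(AUC_iv/D_iv) = (205.92525/300)/(658/200) = 0.6864175/3.29 = 0.2086

F = 0.21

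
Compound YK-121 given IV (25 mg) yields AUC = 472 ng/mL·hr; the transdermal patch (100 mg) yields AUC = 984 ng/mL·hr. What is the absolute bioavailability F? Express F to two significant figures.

F = (AUC_ev / D_ev) / (AUC_iv / D_iv)
  = (984/100) / (472/25)
  = 9.84 / 18.88 = 0.5212

F = 0.52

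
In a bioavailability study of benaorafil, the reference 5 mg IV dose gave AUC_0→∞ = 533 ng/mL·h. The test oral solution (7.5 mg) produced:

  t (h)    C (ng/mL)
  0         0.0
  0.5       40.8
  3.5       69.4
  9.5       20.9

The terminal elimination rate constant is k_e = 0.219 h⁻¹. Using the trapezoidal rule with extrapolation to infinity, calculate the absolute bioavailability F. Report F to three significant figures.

F = 0.678

Trapezoidal AUC_0→9.5 (oral solution):
  [0→0.5]: (0.0+40.8)/2 × 0.5 = 10.2
  [0.5→3.5]: (40.8+69.4)/2 × 3 = 165.3
  [3.5→9.5]: (69.4+20.9)/2 × 6 = 270.9
  Sum = 446.4 ng/mL·h
Tail: C_last/k_e = 20.9/0.219 = 95.434
AUC_0→∞ (oral solution) = 446.4 + 95.434 = 541.834 ng/mL·h
F = (AUC_ev/D_ev)/(AUC_iv/D_iv) = (541.834/7.5)/(533/5) = 72.2445/106.6 = 0.6777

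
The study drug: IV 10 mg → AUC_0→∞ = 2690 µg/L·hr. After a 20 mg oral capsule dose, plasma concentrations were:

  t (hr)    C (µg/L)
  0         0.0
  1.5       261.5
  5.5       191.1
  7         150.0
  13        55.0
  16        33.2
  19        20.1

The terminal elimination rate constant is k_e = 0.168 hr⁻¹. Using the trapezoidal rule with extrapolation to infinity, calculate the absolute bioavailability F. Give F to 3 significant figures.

Trapezoidal AUC_0→19 (oral capsule):
  [0→1.5]: (0.0+261.5)/2 × 1.5 = 196.125
  [1.5→5.5]: (261.5+191.1)/2 × 4 = 905.2
  [5.5→7]: (191.1+150.0)/2 × 1.5 = 255.825
  [7→13]: (150.0+55.0)/2 × 6 = 615.0
  [13→16]: (55.0+33.2)/2 × 3 = 132.3
  [16→19]: (33.2+20.1)/2 × 3 = 79.95
  Sum = 2184.4 µg/L·hr
Tail: C_last/k_e = 20.1/0.168 = 119.643
AUC_0→∞ (oral capsule) = 2184.4 + 119.643 = 2304.043 µg/L·hr
F = (AUC_ev/D_ev)/(AUC_iv/D_iv) = (2304.043/20)/(2690/10) = 115.20215/269 = 0.4283

F = 0.428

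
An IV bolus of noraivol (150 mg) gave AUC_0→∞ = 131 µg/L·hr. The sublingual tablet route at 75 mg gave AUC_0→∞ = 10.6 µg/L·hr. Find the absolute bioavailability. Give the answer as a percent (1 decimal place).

F = 16.2%

F = (AUC_ev / D_ev) / (AUC_iv / D_iv)
  = (10.6/75) / (131/150)
  = 0.141333 / 0.873333 = 0.1618
  = 16.18%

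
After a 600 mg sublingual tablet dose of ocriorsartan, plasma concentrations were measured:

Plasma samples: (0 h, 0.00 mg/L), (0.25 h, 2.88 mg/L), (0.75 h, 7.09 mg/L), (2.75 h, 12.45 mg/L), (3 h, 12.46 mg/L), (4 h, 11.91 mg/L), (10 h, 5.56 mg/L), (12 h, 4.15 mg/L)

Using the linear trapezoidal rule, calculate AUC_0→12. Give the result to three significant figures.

AUC = 99.8 mg/L·h

Trapezoidal AUC_0→12:
  [0→0.25]: (0.00+2.88)/2 × 0.25 = 0.36
  [0.25→0.75]: (2.88+7.09)/2 × 0.5 = 2.4925
  [0.75→2.75]: (7.09+12.45)/2 × 2 = 19.54
  [2.75→3]: (12.45+12.46)/2 × 0.25 = 3.11375
  [3→4]: (12.46+11.91)/2 × 1 = 12.185
  [4→10]: (11.91+5.56)/2 × 6 = 52.41
  [10→12]: (5.56+4.15)/2 × 2 = 9.71
  Sum = 99.81125 mg/L·h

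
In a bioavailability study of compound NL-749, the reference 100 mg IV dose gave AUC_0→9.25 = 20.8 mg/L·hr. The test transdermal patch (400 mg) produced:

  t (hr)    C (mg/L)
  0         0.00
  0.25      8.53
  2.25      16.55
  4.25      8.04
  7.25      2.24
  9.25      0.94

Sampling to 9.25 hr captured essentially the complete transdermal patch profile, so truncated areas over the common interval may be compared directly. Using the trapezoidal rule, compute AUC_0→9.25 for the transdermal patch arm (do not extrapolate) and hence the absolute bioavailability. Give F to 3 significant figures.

F = 0.833

Trapezoidal AUC_0→9.25 (transdermal patch):
  [0→0.25]: (0.00+8.53)/2 × 0.25 = 1.06625
  [0.25→2.25]: (8.53+16.55)/2 × 2 = 25.08
  [2.25→4.25]: (16.55+8.04)/2 × 2 = 24.59
  [4.25→7.25]: (8.04+2.24)/2 × 3 = 15.42
  [7.25→9.25]: (2.24+0.94)/2 × 2 = 3.18
  Sum = 69.33625 mg/L·hr
F = (AUC_ev/D_ev)/(AUC_iv/D_iv) = (69.33625/400)/(20.8/100) = 0.173341/0.208 = 0.8334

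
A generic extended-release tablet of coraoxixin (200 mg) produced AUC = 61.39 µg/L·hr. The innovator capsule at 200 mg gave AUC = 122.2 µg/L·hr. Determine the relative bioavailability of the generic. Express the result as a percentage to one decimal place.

F_rel = 50.2%

F_rel = (AUC_test/D_test) / (AUC_ref/D_ref)
      = (61.39/200) / (122.2/200)
      = 0.30695 / 0.611 = 0.5024 = 50.24%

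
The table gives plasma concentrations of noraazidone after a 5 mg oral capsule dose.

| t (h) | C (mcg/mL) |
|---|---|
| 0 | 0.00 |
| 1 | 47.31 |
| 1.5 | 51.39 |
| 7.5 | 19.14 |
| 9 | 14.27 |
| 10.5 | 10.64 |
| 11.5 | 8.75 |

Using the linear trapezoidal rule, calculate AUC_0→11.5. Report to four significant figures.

Trapezoidal AUC_0→11.5:
  [0→1]: (0.00+47.31)/2 × 1 = 23.655
  [1→1.5]: (47.31+51.39)/2 × 0.5 = 24.675
  [1.5→7.5]: (51.39+19.14)/2 × 6 = 211.59
  [7.5→9]: (19.14+14.27)/2 × 1.5 = 25.0575
  [9→10.5]: (14.27+10.64)/2 × 1.5 = 18.6825
  [10.5→11.5]: (10.64+8.75)/2 × 1 = 9.695
  Sum = 313.355 mcg/mL·h

AUC = 313.4 mcg/mL·h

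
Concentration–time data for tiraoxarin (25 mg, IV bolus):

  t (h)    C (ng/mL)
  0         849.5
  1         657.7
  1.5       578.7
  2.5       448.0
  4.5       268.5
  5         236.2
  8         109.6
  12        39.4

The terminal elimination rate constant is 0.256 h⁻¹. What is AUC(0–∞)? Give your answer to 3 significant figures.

Trapezoidal AUC_0→12:
  [0→1]: (849.5+657.7)/2 × 1 = 753.6
  [1→1.5]: (657.7+578.7)/2 × 0.5 = 309.1
  [1.5→2.5]: (578.7+448.0)/2 × 1 = 513.35
  [2.5→4.5]: (448.0+268.5)/2 × 2 = 716.5
  [4.5→5]: (268.5+236.2)/2 × 0.5 = 126.175
  [5→8]: (236.2+109.6)/2 × 3 = 518.7
  [8→12]: (109.6+39.4)/2 × 4 = 298.0
  Sum = 3235.425 ng/mL·h
Extrapolated tail: C_last / k_e = 39.4 / 0.256 = 153.906
AUC_0→∞ = 3235.425 + 153.906 = 3389.331 ng/mL·h

AUC = 3390 ng/mL·h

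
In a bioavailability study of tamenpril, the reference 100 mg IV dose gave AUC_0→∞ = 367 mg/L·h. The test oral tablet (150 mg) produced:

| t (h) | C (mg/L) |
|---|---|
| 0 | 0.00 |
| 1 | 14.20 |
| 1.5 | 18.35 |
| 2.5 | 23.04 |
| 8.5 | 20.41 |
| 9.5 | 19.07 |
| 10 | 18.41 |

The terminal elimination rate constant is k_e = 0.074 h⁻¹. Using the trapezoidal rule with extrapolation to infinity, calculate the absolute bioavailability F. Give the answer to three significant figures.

F = 0.807

Trapezoidal AUC_0→10 (oral tablet):
  [0→1]: (0.00+14.20)/2 × 1 = 7.1
  [1→1.5]: (14.20+18.35)/2 × 0.5 = 8.1375
  [1.5→2.5]: (18.35+23.04)/2 × 1 = 20.695
  [2.5→8.5]: (23.04+20.41)/2 × 6 = 130.35
  [8.5→9.5]: (20.41+19.07)/2 × 1 = 19.74
  [9.5→10]: (19.07+18.41)/2 × 0.5 = 9.37
  Sum = 195.3925 mg/L·h
Tail: C_last/k_e = 18.41/0.074 = 248.784
AUC_0→∞ (oral tablet) = 195.3925 + 248.784 = 444.1765 mg/L·h
F = (AUC_ev/D_ev)/(AUC_iv/D_iv) = (444.1765/150)/(367/100) = 2.96118/3.67 = 0.8069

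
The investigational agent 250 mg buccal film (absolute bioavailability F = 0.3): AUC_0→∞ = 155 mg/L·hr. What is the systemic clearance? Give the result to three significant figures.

CL = F × Dose / AUC_0→∞
   = 0.3 × 250 / 155 = 0.483871 L/hr

CL = 0.484 L/hr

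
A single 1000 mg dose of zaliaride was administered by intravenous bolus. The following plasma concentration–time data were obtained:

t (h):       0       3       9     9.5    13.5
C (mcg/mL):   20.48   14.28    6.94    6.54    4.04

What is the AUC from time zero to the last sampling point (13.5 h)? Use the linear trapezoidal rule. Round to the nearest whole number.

AUC = 140 mcg/mL·h

Trapezoidal AUC_0→13.5:
  [0→3]: (20.48+14.28)/2 × 3 = 52.14
  [3→9]: (14.28+6.94)/2 × 6 = 63.66
  [9→9.5]: (6.94+6.54)/2 × 0.5 = 3.37
  [9.5→13.5]: (6.54+4.04)/2 × 4 = 21.16
  Sum = 140.33 mcg/mL·h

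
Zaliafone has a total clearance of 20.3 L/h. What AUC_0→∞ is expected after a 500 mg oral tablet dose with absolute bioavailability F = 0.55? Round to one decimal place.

AUC_0→∞ = F × Dose / CL
        = 0.55 × 500 / 20.3 = 13.5468 mg/L·h

AUC = 13.5 mg/L·h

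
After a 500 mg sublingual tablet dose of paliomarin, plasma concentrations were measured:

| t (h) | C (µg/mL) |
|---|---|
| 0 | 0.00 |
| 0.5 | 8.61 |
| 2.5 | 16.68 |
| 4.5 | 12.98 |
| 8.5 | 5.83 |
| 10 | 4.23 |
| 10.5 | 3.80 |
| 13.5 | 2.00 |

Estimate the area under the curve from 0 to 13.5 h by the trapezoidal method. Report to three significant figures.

AUC = 113 µg/mL·h

Trapezoidal AUC_0→13.5:
  [0→0.5]: (0.00+8.61)/2 × 0.5 = 2.1525
  [0.5→2.5]: (8.61+16.68)/2 × 2 = 25.29
  [2.5→4.5]: (16.68+12.98)/2 × 2 = 29.66
  [4.5→8.5]: (12.98+5.83)/2 × 4 = 37.62
  [8.5→10]: (5.83+4.23)/2 × 1.5 = 7.545
  [10→10.5]: (4.23+3.80)/2 × 0.5 = 2.0075
  [10.5→13.5]: (3.80+2.00)/2 × 3 = 8.7
  Sum = 112.975 µg/mL·h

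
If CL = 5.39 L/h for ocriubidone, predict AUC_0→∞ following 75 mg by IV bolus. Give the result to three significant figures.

AUC_0→∞ = Dose_iv / CL
        = 75 / 5.39 = 13.9147 mg/L·h

AUC = 13.9 mg/L·h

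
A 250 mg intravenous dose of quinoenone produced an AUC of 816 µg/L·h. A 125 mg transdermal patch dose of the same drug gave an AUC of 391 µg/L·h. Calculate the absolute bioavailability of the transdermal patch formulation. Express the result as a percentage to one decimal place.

F = (AUC_ev / D_ev) / (AUC_iv / D_iv)
  = (391/125) / (816/250)
  = 3.128 / 3.264 = 0.9583
  = 95.83%

F = 95.8%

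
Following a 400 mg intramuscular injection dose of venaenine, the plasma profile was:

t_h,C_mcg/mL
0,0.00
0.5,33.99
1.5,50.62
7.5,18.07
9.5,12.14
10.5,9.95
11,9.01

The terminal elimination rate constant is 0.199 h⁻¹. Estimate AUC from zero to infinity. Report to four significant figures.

AUC = 348.1 mcg/mL·h

Trapezoidal AUC_0→11:
  [0→0.5]: (0.00+33.99)/2 × 0.5 = 8.4975
  [0.5→1.5]: (33.99+50.62)/2 × 1 = 42.305
  [1.5→7.5]: (50.62+18.07)/2 × 6 = 206.07
  [7.5→9.5]: (18.07+12.14)/2 × 2 = 30.21
  [9.5→10.5]: (12.14+9.95)/2 × 1 = 11.045
  [10.5→11]: (9.95+9.01)/2 × 0.5 = 4.74
  Sum = 302.8675 mcg/mL·h
Extrapolated tail: C_last / k_e = 9.01 / 0.199 = 45.276
AUC_0→∞ = 302.8675 + 45.276 = 348.1435 mcg/mL·h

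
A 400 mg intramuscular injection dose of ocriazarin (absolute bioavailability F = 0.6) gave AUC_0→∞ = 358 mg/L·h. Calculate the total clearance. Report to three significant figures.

CL = F × Dose / AUC_0→∞
   = 0.6 × 400 / 358 = 0.670391 L/h

CL = 0.670 L/h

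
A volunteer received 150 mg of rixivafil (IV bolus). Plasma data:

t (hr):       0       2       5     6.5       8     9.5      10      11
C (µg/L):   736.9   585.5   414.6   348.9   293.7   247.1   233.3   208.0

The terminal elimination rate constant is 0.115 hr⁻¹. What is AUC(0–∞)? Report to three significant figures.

Trapezoidal AUC_0→11:
  [0→2]: (736.9+585.5)/2 × 2 = 1322.4
  [2→5]: (585.5+414.6)/2 × 3 = 1500.15
  [5→6.5]: (414.6+348.9)/2 × 1.5 = 572.625
  [6.5→8]: (348.9+293.7)/2 × 1.5 = 481.95
  [8→9.5]: (293.7+247.1)/2 × 1.5 = 405.6
  [9.5→10]: (247.1+233.3)/2 × 0.5 = 120.1
  [10→11]: (233.3+208.0)/2 × 1 = 220.65
  Sum = 4623.475 µg/L·hr
Extrapolated tail: C_last / k_e = 208.0 / 0.115 = 1808.696
AUC_0→∞ = 4623.475 + 1808.696 = 6432.171 µg/L·hr

AUC = 6430 µg/L·hr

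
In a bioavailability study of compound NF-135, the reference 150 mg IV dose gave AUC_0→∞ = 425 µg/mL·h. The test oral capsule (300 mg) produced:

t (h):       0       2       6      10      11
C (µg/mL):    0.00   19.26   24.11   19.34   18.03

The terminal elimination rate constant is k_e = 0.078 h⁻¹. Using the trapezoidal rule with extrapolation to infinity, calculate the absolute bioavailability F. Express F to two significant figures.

Trapezoidal AUC_0→11 (oral capsule):
  [0→2]: (0.00+19.26)/2 × 2 = 19.26
  [2→6]: (19.26+24.11)/2 × 4 = 86.74
  [6→10]: (24.11+19.34)/2 × 4 = 86.9
  [10→11]: (19.34+18.03)/2 × 1 = 18.685
  Sum = 211.585 µg/mL·h
Tail: C_last/k_e = 18.03/0.078 = 231.154
AUC_0→∞ (oral capsule) = 211.585 + 231.154 = 442.739 µg/mL·h
F = (AUC_ev/D_ev)/(AUC_iv/D_iv) = (442.739/300)/(425/150) = 1.4758/2.83333 = 0.5209

F = 0.52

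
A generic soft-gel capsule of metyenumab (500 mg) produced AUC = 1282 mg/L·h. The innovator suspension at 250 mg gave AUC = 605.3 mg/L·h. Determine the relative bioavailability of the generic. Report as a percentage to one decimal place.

F_rel = 105.9%

F_rel = (AUC_test/D_test) / (AUC_ref/D_ref)
      = (1282/500) / (605.3/250)
      = 2.564 / 2.4212 = 1.0590 = 105.90%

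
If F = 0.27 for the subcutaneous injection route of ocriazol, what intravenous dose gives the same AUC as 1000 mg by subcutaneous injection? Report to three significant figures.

Systemic exposure from an extravascular dose = F × D_ev, so the equivalent IV dose is F × D_ev.
D_iv = F × D_ev = 0.27 × 1000 = 270 mg

D_iv = 270 mg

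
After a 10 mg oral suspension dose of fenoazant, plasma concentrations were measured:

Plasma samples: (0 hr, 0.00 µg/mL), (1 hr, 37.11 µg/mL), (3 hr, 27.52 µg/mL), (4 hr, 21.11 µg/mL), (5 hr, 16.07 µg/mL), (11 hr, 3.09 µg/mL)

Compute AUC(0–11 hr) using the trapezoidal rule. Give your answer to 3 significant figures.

Trapezoidal AUC_0→11:
  [0→1]: (0.00+37.11)/2 × 1 = 18.555
  [1→3]: (37.11+27.52)/2 × 2 = 64.63
  [3→4]: (27.52+21.11)/2 × 1 = 24.315
  [4→5]: (21.11+16.07)/2 × 1 = 18.59
  [5→11]: (16.07+3.09)/2 × 6 = 57.48
  Sum = 183.57 µg/mL·hr

AUC = 184 µg/mL·hr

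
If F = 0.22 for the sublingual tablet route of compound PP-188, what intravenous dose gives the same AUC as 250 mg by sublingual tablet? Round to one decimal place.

Systemic exposure from an extravascular dose = F × D_ev, so the equivalent IV dose is F × D_ev.
D_iv = F × D_ev = 0.22 × 250 = 55 mg

D_iv = 55.0 mg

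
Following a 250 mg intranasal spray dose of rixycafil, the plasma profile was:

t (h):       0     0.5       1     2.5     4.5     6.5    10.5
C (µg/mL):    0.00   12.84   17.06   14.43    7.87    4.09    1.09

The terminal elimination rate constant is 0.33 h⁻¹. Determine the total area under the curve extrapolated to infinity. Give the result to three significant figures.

AUC = 82.2 µg/mL·h

Trapezoidal AUC_0→10.5:
  [0→0.5]: (0.00+12.84)/2 × 0.5 = 3.21
  [0.5→1]: (12.84+17.06)/2 × 0.5 = 7.475
  [1→2.5]: (17.06+14.43)/2 × 1.5 = 23.6175
  [2.5→4.5]: (14.43+7.87)/2 × 2 = 22.3
  [4.5→6.5]: (7.87+4.09)/2 × 2 = 11.96
  [6.5→10.5]: (4.09+1.09)/2 × 4 = 10.36
  Sum = 78.9225 µg/mL·h
Extrapolated tail: C_last / k_e = 1.09 / 0.33 = 3.303
AUC_0→∞ = 78.9225 + 3.303 = 82.2255 µg/mL·h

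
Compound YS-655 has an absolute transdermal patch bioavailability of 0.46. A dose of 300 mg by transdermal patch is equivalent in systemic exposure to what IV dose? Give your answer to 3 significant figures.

Systemic exposure from an extravascular dose = F × D_ev, so the equivalent IV dose is F × D_ev.
D_iv = F × D_ev = 0.46 × 300 = 138 mg

D_iv = 138 mg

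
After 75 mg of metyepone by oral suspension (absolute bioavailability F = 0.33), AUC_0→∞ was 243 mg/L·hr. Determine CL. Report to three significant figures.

CL = F × Dose / AUC_0→∞
   = 0.33 × 75 / 243 = 0.101852 L/hr

CL = 0.102 L/hr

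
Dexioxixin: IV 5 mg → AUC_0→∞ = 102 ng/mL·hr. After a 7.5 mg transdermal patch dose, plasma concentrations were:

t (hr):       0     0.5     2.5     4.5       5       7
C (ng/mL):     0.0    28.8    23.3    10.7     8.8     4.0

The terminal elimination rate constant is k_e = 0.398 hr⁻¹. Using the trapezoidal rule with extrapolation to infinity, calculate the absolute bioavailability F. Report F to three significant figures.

F = 0.791

Trapezoidal AUC_0→7 (transdermal patch):
  [0→0.5]: (0.0+28.8)/2 × 0.5 = 7.2
  [0.5→2.5]: (28.8+23.3)/2 × 2 = 52.1
  [2.5→4.5]: (23.3+10.7)/2 × 2 = 34.0
  [4.5→5]: (10.7+8.8)/2 × 0.5 = 4.875
  [5→7]: (8.8+4.0)/2 × 2 = 12.8
  Sum = 110.975 ng/mL·hr
Tail: C_last/k_e = 4.0/0.398 = 10.050
AUC_0→∞ (transdermal patch) = 110.975 + 10.050 = 121.025 ng/mL·hr
F = (AUC_ev/D_ev)/(AUC_iv/D_iv) = (121.025/7.5)/(102/5) = 16.1367/20.4 = 0.7910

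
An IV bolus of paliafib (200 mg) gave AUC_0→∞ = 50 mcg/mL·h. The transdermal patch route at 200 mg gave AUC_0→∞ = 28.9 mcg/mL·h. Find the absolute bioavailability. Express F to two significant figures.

F = (AUC_ev / D_ev) / (AUC_iv / D_iv)
  = (28.9/200) / (50/200)
  = 0.1445 / 0.25 = 0.5780

F = 0.58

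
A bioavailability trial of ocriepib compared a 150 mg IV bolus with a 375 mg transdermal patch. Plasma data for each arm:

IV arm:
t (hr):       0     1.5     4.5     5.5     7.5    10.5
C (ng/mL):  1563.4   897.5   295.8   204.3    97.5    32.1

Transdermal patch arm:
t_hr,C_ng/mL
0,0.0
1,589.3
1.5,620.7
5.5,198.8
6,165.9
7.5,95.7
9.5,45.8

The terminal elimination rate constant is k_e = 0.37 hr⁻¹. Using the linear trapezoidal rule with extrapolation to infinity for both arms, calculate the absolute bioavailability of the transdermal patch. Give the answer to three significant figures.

F = 0.250

Trapezoidal AUC_0→10.5 (IV):
  [0→1.5]: (1563.4+897.5)/2 × 1.5 = 1845.675
  [1.5→4.5]: (897.5+295.8)/2 × 3 = 1789.95
  [4.5→5.5]: (295.8+204.3)/2 × 1 = 250.05
  [5.5→7.5]: (204.3+97.5)/2 × 2 = 301.8
  [7.5→10.5]: (97.5+32.1)/2 × 3 = 194.4
  Sum = 4381.875 ng/mL·hr
IV tail: 32.1/0.37 = 86.757; AUC_iv,0→∞ = 4381.875 + 86.757 = 4468.632 ng/mL·hr
Trapezoidal AUC_0→9.5 (transdermal patch):
  [0→1]: (0.0+589.3)/2 × 1 = 294.65
  [1→1.5]: (589.3+620.7)/2 × 0.5 = 302.5
  [1.5→5.5]: (620.7+198.8)/2 × 4 = 1639.0
  [5.5→6]: (198.8+165.9)/2 × 0.5 = 91.175
  [6→7.5]: (165.9+95.7)/2 × 1.5 = 196.2
  [7.5→9.5]: (95.7+45.8)/2 × 2 = 141.5
  Sum = 2665.025 ng/mL·hr
transdermal patch tail: 45.8/0.37 = 123.784; AUC_ev,0→∞ = 2665.025 + 123.784 = 2788.809 ng/mL·hr
F = (AUC_ev/D_ev)/(AUC_iv/D_iv) = (2788.809/375)/(4468.632/150) = 7.436824/29.79088 = 0.2496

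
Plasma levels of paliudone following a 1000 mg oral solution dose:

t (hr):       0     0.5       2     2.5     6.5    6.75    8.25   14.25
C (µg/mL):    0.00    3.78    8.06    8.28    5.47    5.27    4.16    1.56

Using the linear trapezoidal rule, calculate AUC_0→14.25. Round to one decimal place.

AUC = 67.0 µg/mL·hr

Trapezoidal AUC_0→14.25:
  [0→0.5]: (0.00+3.78)/2 × 0.5 = 0.945
  [0.5→2]: (3.78+8.06)/2 × 1.5 = 8.88
  [2→2.5]: (8.06+8.28)/2 × 0.5 = 4.085
  [2.5→6.5]: (8.28+5.47)/2 × 4 = 27.5
  [6.5→6.75]: (5.47+5.27)/2 × 0.25 = 1.3425
  [6.75→8.25]: (5.27+4.16)/2 × 1.5 = 7.0725
  [8.25→14.25]: (4.16+1.56)/2 × 6 = 17.16
  Sum = 66.985 µg/mL·hr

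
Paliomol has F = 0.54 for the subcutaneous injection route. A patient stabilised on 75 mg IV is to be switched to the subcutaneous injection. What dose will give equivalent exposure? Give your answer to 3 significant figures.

D_subcutaneous = 139 mg

For equal systemic exposure: F × D_ev = D_iv
D_ev = D_iv / F = 75 / 0.54 = 138.889 mg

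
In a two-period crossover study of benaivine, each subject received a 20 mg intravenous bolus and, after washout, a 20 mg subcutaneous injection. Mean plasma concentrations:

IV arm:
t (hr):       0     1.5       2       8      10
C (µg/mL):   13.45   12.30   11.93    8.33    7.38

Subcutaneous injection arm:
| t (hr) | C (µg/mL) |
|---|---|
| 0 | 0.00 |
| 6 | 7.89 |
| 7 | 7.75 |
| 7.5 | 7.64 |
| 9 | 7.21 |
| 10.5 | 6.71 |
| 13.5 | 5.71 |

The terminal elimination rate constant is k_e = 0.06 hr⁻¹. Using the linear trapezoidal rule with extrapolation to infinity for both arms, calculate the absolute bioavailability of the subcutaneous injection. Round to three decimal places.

F = 0.759

Trapezoidal AUC_0→10 (IV):
  [0→1.5]: (13.45+12.30)/2 × 1.5 = 19.3125
  [1.5→2]: (12.30+11.93)/2 × 0.5 = 6.0575
  [2→8]: (11.93+8.33)/2 × 6 = 60.78
  [8→10]: (8.33+7.38)/2 × 2 = 15.71
  Sum = 101.86 µg/mL·hr
IV tail: 7.38/0.06 = 123.000; AUC_iv,0→∞ = 101.86 + 123.000 = 224.86 µg/mL·hr
Trapezoidal AUC_0→13.5 (subcutaneous injection):
  [0→6]: (0.00+7.89)/2 × 6 = 23.67
  [6→7]: (7.89+7.75)/2 × 1 = 7.82
  [7→7.5]: (7.75+7.64)/2 × 0.5 = 3.8475
  [7.5→9]: (7.64+7.21)/2 × 1.5 = 11.1375
  [9→10.5]: (7.21+6.71)/2 × 1.5 = 10.44
  [10.5→13.5]: (6.71+5.71)/2 × 3 = 18.63
  Sum = 75.545 µg/mL·hr
subcutaneous injection tail: 5.71/0.06 = 95.167; AUC_ev,0→∞ = 75.545 + 95.167 = 170.712 µg/mL·hr
F = (AUC_ev/D_ev)/(AUC_iv/D_iv) = (170.712/20)/(224.86/20) = 8.5356/11.243 = 0.7592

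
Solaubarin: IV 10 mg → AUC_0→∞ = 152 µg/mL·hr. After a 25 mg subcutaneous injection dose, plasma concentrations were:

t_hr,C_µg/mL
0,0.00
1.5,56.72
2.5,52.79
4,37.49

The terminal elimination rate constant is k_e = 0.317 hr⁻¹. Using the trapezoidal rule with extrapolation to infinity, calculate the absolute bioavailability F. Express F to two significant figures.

F = 0.75

Trapezoidal AUC_0→4 (subcutaneous injection):
  [0→1.5]: (0.00+56.72)/2 × 1.5 = 42.54
  [1.5→2.5]: (56.72+52.79)/2 × 1 = 54.755
  [2.5→4]: (52.79+37.49)/2 × 1.5 = 67.71
  Sum = 165.005 µg/mL·hr
Tail: C_last/k_e = 37.49/0.317 = 118.265
AUC_0→∞ (subcutaneous injection) = 165.005 + 118.265 = 283.27 µg/mL·hr
F = (AUC_ev/D_ev)/(AUC_iv/D_iv) = (283.27/25)/(152/10) = 11.3308/15.2 = 0.7454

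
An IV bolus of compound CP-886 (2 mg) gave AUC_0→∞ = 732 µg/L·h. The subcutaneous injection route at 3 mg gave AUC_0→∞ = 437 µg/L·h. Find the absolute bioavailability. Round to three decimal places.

F = 0.398

F = (AUC_ev / D_ev) / (AUC_iv / D_iv)
  = (437/3) / (732/2)
  = 145.667 / 366 = 0.3980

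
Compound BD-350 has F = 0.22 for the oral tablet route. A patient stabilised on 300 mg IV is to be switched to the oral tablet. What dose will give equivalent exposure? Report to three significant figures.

For equal systemic exposure: F × D_ev = D_iv
D_ev = D_iv / F = 300 / 0.22 = 1363.64 mg

D_oral = 1360 mg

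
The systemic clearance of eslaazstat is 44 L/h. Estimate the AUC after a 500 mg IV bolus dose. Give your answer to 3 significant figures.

AUC = 11.4 mg/L·h

AUC_0→∞ = Dose_iv / CL
        = 500 / 44 = 11.3636 mg/L·h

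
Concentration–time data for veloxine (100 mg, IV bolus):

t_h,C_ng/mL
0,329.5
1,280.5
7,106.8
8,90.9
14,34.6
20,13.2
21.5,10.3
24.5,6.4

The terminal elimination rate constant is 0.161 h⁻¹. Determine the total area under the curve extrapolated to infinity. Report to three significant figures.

Trapezoidal AUC_0→24.5:
  [0→1]: (329.5+280.5)/2 × 1 = 305.0
  [1→7]: (280.5+106.8)/2 × 6 = 1161.9
  [7→8]: (106.8+90.9)/2 × 1 = 98.85
  [8→14]: (90.9+34.6)/2 × 6 = 376.5
  [14→20]: (34.6+13.2)/2 × 6 = 143.4
  [20→21.5]: (13.2+10.3)/2 × 1.5 = 17.625
  [21.5→24.5]: (10.3+6.4)/2 × 3 = 25.05
  Sum = 2128.325 ng/mL·h
Extrapolated tail: C_last / k_e = 6.4 / 0.161 = 39.752
AUC_0→∞ = 2128.325 + 39.752 = 2168.077 ng/mL·h

AUC = 2170 ng/mL·h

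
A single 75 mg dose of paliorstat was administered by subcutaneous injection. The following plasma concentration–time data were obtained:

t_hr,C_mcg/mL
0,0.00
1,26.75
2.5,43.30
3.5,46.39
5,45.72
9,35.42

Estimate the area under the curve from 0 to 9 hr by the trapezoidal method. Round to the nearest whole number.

Trapezoidal AUC_0→9:
  [0→1]: (0.00+26.75)/2 × 1 = 13.375
  [1→2.5]: (26.75+43.30)/2 × 1.5 = 52.5375
  [2.5→3.5]: (43.30+46.39)/2 × 1 = 44.845
  [3.5→5]: (46.39+45.72)/2 × 1.5 = 69.0825
  [5→9]: (45.72+35.42)/2 × 4 = 162.28
  Sum = 342.12 mcg/mL·hr

AUC = 342 mcg/mL·hr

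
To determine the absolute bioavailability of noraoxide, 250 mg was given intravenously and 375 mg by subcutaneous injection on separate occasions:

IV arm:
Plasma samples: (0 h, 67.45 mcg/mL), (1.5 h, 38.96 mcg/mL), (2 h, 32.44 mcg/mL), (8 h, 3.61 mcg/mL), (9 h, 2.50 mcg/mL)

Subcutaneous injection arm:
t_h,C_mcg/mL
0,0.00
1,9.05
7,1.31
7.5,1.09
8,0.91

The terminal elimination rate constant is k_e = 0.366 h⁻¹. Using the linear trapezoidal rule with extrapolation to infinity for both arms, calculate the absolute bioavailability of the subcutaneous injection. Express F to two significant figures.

Trapezoidal AUC_0→9 (IV):
  [0→1.5]: (67.45+38.96)/2 × 1.5 = 79.8075
  [1.5→2]: (38.96+32.44)/2 × 0.5 = 17.85
  [2→8]: (32.44+3.61)/2 × 6 = 108.15
  [8→9]: (3.61+2.50)/2 × 1 = 3.055
  Sum = 208.8625 mcg/mL·h
IV tail: 2.50/0.366 = 6.831; AUC_iv,0→∞ = 208.8625 + 6.831 = 215.6935 mcg/mL·h
Trapezoidal AUC_0→8 (subcutaneous injection):
  [0→1]: (0.00+9.05)/2 × 1 = 4.525
  [1→7]: (9.05+1.31)/2 × 6 = 31.08
  [7→7.5]: (1.31+1.09)/2 × 0.5 = 0.6
  [7.5→8]: (1.09+0.91)/2 × 0.5 = 0.5
  Sum = 36.705 mcg/mL·h
subcutaneous injection tail: 0.91/0.366 = 2.486; AUC_ev,0→∞ = 36.705 + 2.486 = 39.191 mcg/mL·h
F = (AUC_ev/D_ev)/(AUC_iv/D_iv) = (39.191/375)/(215.6935/250) = 0.104509/0.862774 = 0.1211

F = 0.12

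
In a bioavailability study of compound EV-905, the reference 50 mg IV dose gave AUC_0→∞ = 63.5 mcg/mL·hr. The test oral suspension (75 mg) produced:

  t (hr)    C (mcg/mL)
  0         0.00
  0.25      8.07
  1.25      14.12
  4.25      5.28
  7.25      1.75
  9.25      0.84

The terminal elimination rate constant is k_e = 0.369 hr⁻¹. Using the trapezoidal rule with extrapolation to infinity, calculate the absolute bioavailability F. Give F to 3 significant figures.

Trapezoidal AUC_0→9.25 (oral suspension):
  [0→0.25]: (0.00+8.07)/2 × 0.25 = 1.00875
  [0.25→1.25]: (8.07+14.12)/2 × 1 = 11.095
  [1.25→4.25]: (14.12+5.28)/2 × 3 = 29.1
  [4.25→7.25]: (5.28+1.75)/2 × 3 = 10.545
  [7.25→9.25]: (1.75+0.84)/2 × 2 = 2.59
  Sum = 54.33875 mcg/mL·hr
Tail: C_last/k_e = 0.84/0.369 = 2.276
AUC_0→∞ (oral suspension) = 54.33875 + 2.276 = 56.61475 mcg/mL·hr
F = (AUC_ev/D_ev)/(AUC_iv/D_iv) = (56.61475/75)/(63.5/50) = 0.754863/1.27 = 0.5944

F = 0.594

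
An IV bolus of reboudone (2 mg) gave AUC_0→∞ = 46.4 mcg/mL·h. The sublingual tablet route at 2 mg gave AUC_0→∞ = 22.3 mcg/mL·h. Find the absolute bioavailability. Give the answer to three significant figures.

F = 0.481

F = (AUC_ev / D_ev) / (AUC_iv / D_iv)
  = (22.3/2) / (46.4/2)
  = 11.15 / 23.2 = 0.4806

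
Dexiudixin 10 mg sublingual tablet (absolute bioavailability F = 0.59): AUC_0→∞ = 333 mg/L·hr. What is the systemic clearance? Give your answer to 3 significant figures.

CL = 0.0177 L/hr

CL = F × Dose / AUC_0→∞
   = 0.59 × 10 / 333 = 0.0177177 L/hr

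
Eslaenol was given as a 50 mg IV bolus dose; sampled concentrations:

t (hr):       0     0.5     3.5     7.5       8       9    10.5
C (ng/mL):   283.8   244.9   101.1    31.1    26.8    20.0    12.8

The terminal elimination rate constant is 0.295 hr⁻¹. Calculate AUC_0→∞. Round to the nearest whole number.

AUC = 1021 ng/mL·hr

Trapezoidal AUC_0→10.5:
  [0→0.5]: (283.8+244.9)/2 × 0.5 = 132.175
  [0.5→3.5]: (244.9+101.1)/2 × 3 = 519.0
  [3.5→7.5]: (101.1+31.1)/2 × 4 = 264.4
  [7.5→8]: (31.1+26.8)/2 × 0.5 = 14.475
  [8→9]: (26.8+20.0)/2 × 1 = 23.4
  [9→10.5]: (20.0+12.8)/2 × 1.5 = 24.6
  Sum = 978.05 ng/mL·hr
Extrapolated tail: C_last / k_e = 12.8 / 0.295 = 43.390
AUC_0→∞ = 978.05 + 43.390 = 1021.44 ng/mL·hr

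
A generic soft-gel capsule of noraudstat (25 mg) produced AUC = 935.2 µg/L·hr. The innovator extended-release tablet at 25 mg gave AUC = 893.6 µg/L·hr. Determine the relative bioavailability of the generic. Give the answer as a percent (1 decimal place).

F_rel = 104.7%

F_rel = (AUC_test/D_test) / (AUC_ref/D_ref)
      = (935.2/25) / (893.6/25)
      = 37.408 / 35.744 = 1.0466 = 104.66%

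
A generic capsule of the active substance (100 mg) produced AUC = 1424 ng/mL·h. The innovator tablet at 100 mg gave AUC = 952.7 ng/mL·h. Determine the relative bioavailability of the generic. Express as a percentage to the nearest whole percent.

F_rel = (AUC_test/D_test) / (AUC_ref/D_ref)
      = (1424/100) / (952.7/100)
      = 14.24 / 9.527 = 1.4947 = 149.47%

F_rel = 149%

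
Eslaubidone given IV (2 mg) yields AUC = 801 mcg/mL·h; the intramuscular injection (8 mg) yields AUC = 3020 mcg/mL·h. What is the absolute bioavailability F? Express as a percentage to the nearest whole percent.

F = (AUC_ev / D_ev) / (AUC_iv / D_iv)
  = (3020/8) / (801/2)
  = 377.5 / 400.5 = 0.9426
  = 94.26%

F = 94%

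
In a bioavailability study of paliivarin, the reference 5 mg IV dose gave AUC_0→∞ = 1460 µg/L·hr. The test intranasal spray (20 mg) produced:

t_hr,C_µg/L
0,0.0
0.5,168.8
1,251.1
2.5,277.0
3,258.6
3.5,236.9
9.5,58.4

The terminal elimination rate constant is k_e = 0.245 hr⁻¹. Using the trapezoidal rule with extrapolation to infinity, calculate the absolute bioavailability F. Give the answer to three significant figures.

Trapezoidal AUC_0→9.5 (intranasal spray):
  [0→0.5]: (0.0+168.8)/2 × 0.5 = 42.2
  [0.5→1]: (168.8+251.1)/2 × 0.5 = 104.975
  [1→2.5]: (251.1+277.0)/2 × 1.5 = 396.075
  [2.5→3]: (277.0+258.6)/2 × 0.5 = 133.9
  [3→3.5]: (258.6+236.9)/2 × 0.5 = 123.875
  [3.5→9.5]: (236.9+58.4)/2 × 6 = 885.9
  Sum = 1686.925 µg/L·hr
Tail: C_last/k_e = 58.4/0.245 = 238.367
AUC_0→∞ (intranasal spray) = 1686.925 + 238.367 = 1925.292 µg/L·hr
F = (AUC_ev/D_ev)/(AUC_iv/D_iv) = (1925.292/20)/(1460/5) = 96.2646/292 = 0.3297

F = 0.330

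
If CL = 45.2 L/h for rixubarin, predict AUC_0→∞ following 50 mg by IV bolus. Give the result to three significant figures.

AUC_0→∞ = Dose_iv / CL
        = 50 / 45.2 = 1.10619 mg/L·h

AUC = 1.11 mg/L·h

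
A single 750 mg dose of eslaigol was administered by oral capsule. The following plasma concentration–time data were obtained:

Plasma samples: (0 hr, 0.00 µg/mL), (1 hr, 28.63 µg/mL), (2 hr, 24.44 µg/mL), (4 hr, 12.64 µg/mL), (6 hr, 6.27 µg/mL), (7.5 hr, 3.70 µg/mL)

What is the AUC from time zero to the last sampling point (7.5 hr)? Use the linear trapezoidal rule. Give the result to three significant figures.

Trapezoidal AUC_0→7.5:
  [0→1]: (0.00+28.63)/2 × 1 = 14.315
  [1→2]: (28.63+24.44)/2 × 1 = 26.535
  [2→4]: (24.44+12.64)/2 × 2 = 37.08
  [4→6]: (12.64+6.27)/2 × 2 = 18.91
  [6→7.5]: (6.27+3.70)/2 × 1.5 = 7.4775
  Sum = 104.3175 µg/mL·hr

AUC = 104 µg/mL·hr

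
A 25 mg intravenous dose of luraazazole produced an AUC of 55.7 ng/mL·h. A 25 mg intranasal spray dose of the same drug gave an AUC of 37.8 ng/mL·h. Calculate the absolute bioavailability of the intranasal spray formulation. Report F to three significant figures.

F = (AUC_ev / D_ev) / (AUC_iv / D_iv)
  = (37.8/25) / (55.7/25)
  = 1.512 / 2.228 = 0.6786

F = 0.679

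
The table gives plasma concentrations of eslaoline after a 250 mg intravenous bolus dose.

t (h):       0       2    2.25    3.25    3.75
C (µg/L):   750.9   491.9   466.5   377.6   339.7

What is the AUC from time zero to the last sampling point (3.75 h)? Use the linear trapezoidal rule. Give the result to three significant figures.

AUC = 1960 µg/L·h

Trapezoidal AUC_0→3.75:
  [0→2]: (750.9+491.9)/2 × 2 = 1242.8
  [2→2.25]: (491.9+466.5)/2 × 0.25 = 119.8
  [2.25→3.25]: (466.5+377.6)/2 × 1 = 422.05
  [3.25→3.75]: (377.6+339.7)/2 × 0.5 = 179.325
  Sum = 1963.975 µg/L·h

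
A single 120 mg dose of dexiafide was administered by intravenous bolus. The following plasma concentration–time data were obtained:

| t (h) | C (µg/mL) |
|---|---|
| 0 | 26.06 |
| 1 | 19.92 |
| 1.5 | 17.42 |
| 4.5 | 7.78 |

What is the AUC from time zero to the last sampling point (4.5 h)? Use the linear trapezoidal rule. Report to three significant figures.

Trapezoidal AUC_0→4.5:
  [0→1]: (26.06+19.92)/2 × 1 = 22.99
  [1→1.5]: (19.92+17.42)/2 × 0.5 = 9.335
  [1.5→4.5]: (17.42+7.78)/2 × 3 = 37.8
  Sum = 70.125 µg/mL·h

AUC = 70.1 µg/mL·h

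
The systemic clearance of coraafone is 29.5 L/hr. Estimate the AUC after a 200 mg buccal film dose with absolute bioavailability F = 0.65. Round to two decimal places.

AUC_0→∞ = F × Dose / CL
        = 0.65 × 200 / 29.5 = 4.40678 mg/L·hr

AUC = 4.41 mg/L·hr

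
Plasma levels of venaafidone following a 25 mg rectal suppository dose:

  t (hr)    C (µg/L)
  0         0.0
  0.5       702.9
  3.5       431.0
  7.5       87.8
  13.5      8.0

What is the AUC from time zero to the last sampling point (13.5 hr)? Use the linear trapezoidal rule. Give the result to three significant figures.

Trapezoidal AUC_0→13.5:
  [0→0.5]: (0.0+702.9)/2 × 0.5 = 175.725
  [0.5→3.5]: (702.9+431.0)/2 × 3 = 1700.85
  [3.5→7.5]: (431.0+87.8)/2 × 4 = 1037.6
  [7.5→13.5]: (87.8+8.0)/2 × 6 = 287.4
  Sum = 3201.575 µg/L·hr

AUC = 3200 µg/L·hr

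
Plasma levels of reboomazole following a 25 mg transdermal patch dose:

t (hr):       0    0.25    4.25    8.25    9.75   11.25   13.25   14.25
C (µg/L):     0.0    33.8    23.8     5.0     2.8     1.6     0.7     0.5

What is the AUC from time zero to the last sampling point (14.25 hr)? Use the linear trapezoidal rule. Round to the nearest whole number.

AUC = 189 µg/L·hr

Trapezoidal AUC_0→14.25:
  [0→0.25]: (0.0+33.8)/2 × 0.25 = 4.225
  [0.25→4.25]: (33.8+23.8)/2 × 4 = 115.2
  [4.25→8.25]: (23.8+5.0)/2 × 4 = 57.6
  [8.25→9.75]: (5.0+2.8)/2 × 1.5 = 5.85
  [9.75→11.25]: (2.8+1.6)/2 × 1.5 = 3.3
  [11.25→13.25]: (1.6+0.7)/2 × 2 = 2.3
  [13.25→14.25]: (0.7+0.5)/2 × 1 = 0.6
  Sum = 189.075 µg/L·hr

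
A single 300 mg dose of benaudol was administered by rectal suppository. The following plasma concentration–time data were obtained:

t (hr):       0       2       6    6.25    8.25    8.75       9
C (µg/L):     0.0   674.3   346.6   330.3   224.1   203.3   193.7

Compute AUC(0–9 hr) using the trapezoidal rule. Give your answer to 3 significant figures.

AUC = 3510 µg/L·hr

Trapezoidal AUC_0→9:
  [0→2]: (0.0+674.3)/2 × 2 = 674.3
  [2→6]: (674.3+346.6)/2 × 4 = 2041.8
  [6→6.25]: (346.6+330.3)/2 × 0.25 = 84.6125
  [6.25→8.25]: (330.3+224.1)/2 × 2 = 554.4
  [8.25→8.75]: (224.1+203.3)/2 × 0.5 = 106.85
  [8.75→9]: (203.3+193.7)/2 × 0.25 = 49.625
  Sum = 3511.5875 µg/L·hr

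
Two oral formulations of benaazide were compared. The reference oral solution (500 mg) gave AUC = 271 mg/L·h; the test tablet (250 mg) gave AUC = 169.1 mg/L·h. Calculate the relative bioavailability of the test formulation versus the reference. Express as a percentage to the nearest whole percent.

F_rel = 125%

F_rel = (AUC_test/D_test) / (AUC_ref/D_ref)
      = (169.1/250) / (271/500)
      = 0.6764 / 0.542 = 1.2480 = 124.80%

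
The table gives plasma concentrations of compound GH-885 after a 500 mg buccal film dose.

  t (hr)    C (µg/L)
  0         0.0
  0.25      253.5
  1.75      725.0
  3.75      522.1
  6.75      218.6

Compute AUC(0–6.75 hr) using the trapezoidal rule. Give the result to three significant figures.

Trapezoidal AUC_0→6.75:
  [0→0.25]: (0.0+253.5)/2 × 0.25 = 31.6875
  [0.25→1.75]: (253.5+725.0)/2 × 1.5 = 733.875
  [1.75→3.75]: (725.0+522.1)/2 × 2 = 1247.1
  [3.75→6.75]: (522.1+218.6)/2 × 3 = 1111.05
  Sum = 3123.7125 µg/L·hr

AUC = 3120 µg/L·hr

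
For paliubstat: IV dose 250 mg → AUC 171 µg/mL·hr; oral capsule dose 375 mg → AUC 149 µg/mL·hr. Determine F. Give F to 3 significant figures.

F = 0.581

F = (AUC_ev / D_ev) / (AUC_iv / D_iv)
  = (149/375) / (171/250)
  = 0.397333 / 0.684 = 0.5809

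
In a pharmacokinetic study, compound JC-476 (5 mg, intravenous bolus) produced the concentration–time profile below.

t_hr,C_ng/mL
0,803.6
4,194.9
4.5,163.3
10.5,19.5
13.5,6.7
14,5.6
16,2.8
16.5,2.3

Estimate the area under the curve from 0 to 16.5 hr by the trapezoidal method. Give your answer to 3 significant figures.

Trapezoidal AUC_0→16.5:
  [0→4]: (803.6+194.9)/2 × 4 = 1997.0
  [4→4.5]: (194.9+163.3)/2 × 0.5 = 89.55
  [4.5→10.5]: (163.3+19.5)/2 × 6 = 548.4
  [10.5→13.5]: (19.5+6.7)/2 × 3 = 39.3
  [13.5→14]: (6.7+5.6)/2 × 0.5 = 3.075
  [14→16]: (5.6+2.8)/2 × 2 = 8.4
  [16→16.5]: (2.8+2.3)/2 × 0.5 = 1.275
  Sum = 2687.0 ng/mL·hr

AUC = 2690 ng/mL·hr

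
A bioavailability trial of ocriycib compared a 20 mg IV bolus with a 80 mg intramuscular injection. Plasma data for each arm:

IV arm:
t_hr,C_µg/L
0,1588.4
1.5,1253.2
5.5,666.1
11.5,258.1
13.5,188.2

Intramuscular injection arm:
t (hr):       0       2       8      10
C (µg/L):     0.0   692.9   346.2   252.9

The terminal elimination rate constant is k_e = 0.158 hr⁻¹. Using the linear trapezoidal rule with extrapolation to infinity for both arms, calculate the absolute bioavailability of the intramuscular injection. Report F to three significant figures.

F = 0.145

Trapezoidal AUC_0→13.5 (IV):
  [0→1.5]: (1588.4+1253.2)/2 × 1.5 = 2131.2
  [1.5→5.5]: (1253.2+666.1)/2 × 4 = 3838.6
  [5.5→11.5]: (666.1+258.1)/2 × 6 = 2772.6
  [11.5→13.5]: (258.1+188.2)/2 × 2 = 446.3
  Sum = 9188.7 µg/L·hr
IV tail: 188.2/0.158 = 1191.139; AUC_iv,0→∞ = 9188.7 + 1191.139 = 10379.839 µg/L·hr
Trapezoidal AUC_0→10 (intramuscular injection):
  [0→2]: (0.0+692.9)/2 × 2 = 692.9
  [2→8]: (692.9+346.2)/2 × 6 = 3117.3
  [8→10]: (346.2+252.9)/2 × 2 = 599.1
  Sum = 4409.3 µg/L·hr
intramuscular injection tail: 252.9/0.158 = 1600.633; AUC_ev,0→∞ = 4409.3 + 1600.633 = 6009.933 µg/L·hr
F = (AUC_ev/D_ev)/(AUC_iv/D_iv) = (6009.933/80)/(10379.839/20) = 75.1242/518.99195 = 0.1448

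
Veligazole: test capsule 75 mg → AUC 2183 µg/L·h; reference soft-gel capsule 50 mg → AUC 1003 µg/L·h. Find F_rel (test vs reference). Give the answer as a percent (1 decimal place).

F_rel = (AUC_test/D_test) / (AUC_ref/D_ref)
      = (2183/75) / (1003/50)
      = 29.1067 / 20.06 = 1.4510 = 145.10%

F_rel = 145.1%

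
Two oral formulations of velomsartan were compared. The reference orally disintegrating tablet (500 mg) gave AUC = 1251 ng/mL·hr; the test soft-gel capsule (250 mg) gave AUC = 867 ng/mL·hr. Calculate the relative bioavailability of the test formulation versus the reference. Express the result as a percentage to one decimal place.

F_rel = 138.6%

F_rel = (AUC_test/D_test) / (AUC_ref/D_ref)
      = (867/250) / (1251/500)
      = 3.468 / 2.502 = 1.3861 = 138.61%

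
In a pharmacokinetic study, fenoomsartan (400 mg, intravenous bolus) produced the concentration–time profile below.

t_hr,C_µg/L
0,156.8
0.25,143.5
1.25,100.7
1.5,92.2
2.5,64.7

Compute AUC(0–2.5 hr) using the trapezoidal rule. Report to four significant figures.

Trapezoidal AUC_0→2.5:
  [0→0.25]: (156.8+143.5)/2 × 0.25 = 37.5375
  [0.25→1.25]: (143.5+100.7)/2 × 1 = 122.1
  [1.25→1.5]: (100.7+92.2)/2 × 0.25 = 24.1125
  [1.5→2.5]: (92.2+64.7)/2 × 1 = 78.45
  Sum = 262.2 µg/L·hr

AUC = 262.2 µg/L·hr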